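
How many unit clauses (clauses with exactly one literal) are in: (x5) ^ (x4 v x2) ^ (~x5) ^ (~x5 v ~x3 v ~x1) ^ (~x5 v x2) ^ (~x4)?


A unit clause contains exactly one literal.
Unit clauses found: (x5), (~x5), (~x4).
Count = 3.

3


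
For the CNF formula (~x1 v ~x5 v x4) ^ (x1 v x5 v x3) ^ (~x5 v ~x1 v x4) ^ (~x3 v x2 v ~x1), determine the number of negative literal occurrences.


Scan each clause for negated literals.
Clause 1: 2 negative; Clause 2: 0 negative; Clause 3: 2 negative; Clause 4: 2 negative.
Total negative literal occurrences = 6.

6


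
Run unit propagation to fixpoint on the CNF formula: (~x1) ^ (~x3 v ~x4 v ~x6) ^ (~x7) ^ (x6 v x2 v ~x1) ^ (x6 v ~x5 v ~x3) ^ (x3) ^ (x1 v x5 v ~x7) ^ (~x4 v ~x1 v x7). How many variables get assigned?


Unit propagation repeatedly assigns the literal in any unit clause, then simplifies.
Assignments in order: x1 = F, x7 = F, x3 = T.
No further unit clauses remain.
Total variables assigned = 3.

3


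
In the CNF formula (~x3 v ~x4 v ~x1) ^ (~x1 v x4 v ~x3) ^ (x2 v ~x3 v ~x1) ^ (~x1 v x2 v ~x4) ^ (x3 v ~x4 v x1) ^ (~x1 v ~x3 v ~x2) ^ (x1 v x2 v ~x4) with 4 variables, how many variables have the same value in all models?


Find all satisfying assignments: 8 model(s).
Check which variables have the same value in every model.
No variable is fixed across all models.
Backbone size = 0.

0


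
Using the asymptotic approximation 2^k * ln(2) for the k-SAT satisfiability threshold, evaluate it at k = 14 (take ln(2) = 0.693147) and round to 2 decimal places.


Using the asymptotic formula: threshold ~ 2^k * ln(2).
2^14 = 16384.
16384 * 0.693147 = 11356.52.

11356.52


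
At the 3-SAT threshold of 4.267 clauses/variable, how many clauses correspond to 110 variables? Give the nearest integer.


The 3-SAT phase transition occurs at approximately 4.267 clauses per variable.
m = 4.267 * 110 = 469.37.
Rounded to nearest integer: 469.

469


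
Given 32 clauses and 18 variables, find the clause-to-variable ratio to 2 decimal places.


Clause-to-variable ratio = clauses / variables.
32 / 18 = 1.78.

1.78


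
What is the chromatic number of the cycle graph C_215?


An odd cycle cannot be 2-colored: alternating two colors around the cycle returns to the start with a conflict.
Since 215 is odd, three colors are required (and three suffice).
Chromatic number = 3.

3


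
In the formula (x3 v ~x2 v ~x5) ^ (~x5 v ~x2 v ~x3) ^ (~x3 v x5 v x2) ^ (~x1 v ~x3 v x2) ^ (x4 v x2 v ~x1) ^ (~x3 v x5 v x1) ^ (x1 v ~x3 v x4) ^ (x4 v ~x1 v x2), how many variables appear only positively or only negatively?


A pure literal appears in only one polarity across all clauses.
Pure literals: x4 (positive only).
Count = 1.

1


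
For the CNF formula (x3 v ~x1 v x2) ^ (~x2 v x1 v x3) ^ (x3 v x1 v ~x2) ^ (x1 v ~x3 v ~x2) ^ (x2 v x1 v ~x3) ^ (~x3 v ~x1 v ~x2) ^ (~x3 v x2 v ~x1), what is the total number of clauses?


Each group enclosed in parentheses joined by ^ is one clause.
Counting the conjuncts: 7 clauses.

7


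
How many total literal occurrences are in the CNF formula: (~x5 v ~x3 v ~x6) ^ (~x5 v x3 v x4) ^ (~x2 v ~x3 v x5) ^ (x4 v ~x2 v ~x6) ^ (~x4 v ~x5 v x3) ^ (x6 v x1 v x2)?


Clause lengths: 3, 3, 3, 3, 3, 3.
Sum = 3 + 3 + 3 + 3 + 3 + 3 = 18.

18


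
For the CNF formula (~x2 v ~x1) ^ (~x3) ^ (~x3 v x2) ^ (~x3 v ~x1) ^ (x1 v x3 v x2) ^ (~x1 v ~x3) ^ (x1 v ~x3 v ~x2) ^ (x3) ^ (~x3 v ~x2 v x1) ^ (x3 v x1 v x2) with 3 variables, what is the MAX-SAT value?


Enumerate all 8 truth assignments.
For each, count how many of the 10 clauses are satisfied.
The formula is not fully satisfiable, so the maximum is below 10.
Maximum simultaneously satisfiable clauses = 9.

9


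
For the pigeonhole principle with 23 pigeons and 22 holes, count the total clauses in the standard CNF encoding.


The PHP encoding has two parts:
1) At-least-one-hole clauses: 23 (one per pigeon, each with 22 literals).
2) At-most-one-pigeon-per-hole clauses: 22 holes * C(23,2) = 22 * 253 = 5566.
Total clauses = 23 + 5566 = 5589.

5589


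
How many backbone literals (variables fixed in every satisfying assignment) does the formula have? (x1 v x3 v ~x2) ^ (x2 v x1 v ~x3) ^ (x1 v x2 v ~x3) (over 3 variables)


Find all satisfying assignments: 6 model(s).
Check which variables have the same value in every model.
No variable is fixed across all models.
Backbone size = 0.

0


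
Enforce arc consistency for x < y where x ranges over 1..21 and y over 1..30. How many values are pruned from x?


For the constraint x < y, x needs a supporting value in y's domain.
x can be at most 29 (one less than y's maximum).
Valid x values from domain: 21 out of 21.
Pruned = 21 - 21 = 0.

0


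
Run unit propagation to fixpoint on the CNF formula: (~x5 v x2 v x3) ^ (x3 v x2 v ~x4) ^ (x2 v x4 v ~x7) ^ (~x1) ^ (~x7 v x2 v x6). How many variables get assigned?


Unit propagation repeatedly assigns the literal in any unit clause, then simplifies.
Assignments in order: x1 = F.
No further unit clauses remain.
Total variables assigned = 1.

1


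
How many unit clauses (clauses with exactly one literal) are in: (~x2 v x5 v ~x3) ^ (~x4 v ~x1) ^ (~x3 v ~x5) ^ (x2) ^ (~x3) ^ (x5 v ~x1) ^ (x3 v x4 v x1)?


A unit clause contains exactly one literal.
Unit clauses found: (x2), (~x3).
Count = 2.

2


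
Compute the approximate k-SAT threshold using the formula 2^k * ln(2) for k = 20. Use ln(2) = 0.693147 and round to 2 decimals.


Using the asymptotic formula: threshold ~ 2^k * ln(2).
2^20 = 1048576.
1048576 * 0.693147 = 726817.31.

726817.31


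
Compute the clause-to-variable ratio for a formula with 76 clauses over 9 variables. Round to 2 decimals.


Clause-to-variable ratio = clauses / variables.
76 / 9 = 8.44.

8.44


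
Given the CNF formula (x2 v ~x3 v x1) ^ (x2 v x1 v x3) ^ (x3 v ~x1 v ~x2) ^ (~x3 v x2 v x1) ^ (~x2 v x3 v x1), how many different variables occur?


Identify each distinct variable in the formula.
Variables found: x1, x2, x3.
Total distinct variables = 3.

3


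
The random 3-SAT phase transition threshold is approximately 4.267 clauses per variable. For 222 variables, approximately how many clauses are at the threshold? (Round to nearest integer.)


The 3-SAT phase transition occurs at approximately 4.267 clauses per variable.
m = 4.267 * 222 = 947.274.
Rounded to nearest integer: 947.

947


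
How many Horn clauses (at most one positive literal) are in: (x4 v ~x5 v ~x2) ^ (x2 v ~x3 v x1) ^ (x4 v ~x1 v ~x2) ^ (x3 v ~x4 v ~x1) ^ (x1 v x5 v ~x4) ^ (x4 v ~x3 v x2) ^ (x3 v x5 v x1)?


A Horn clause has at most one positive literal.
Clause 1: 1 positive lit(s) -> Horn
Clause 2: 2 positive lit(s) -> not Horn
Clause 3: 1 positive lit(s) -> Horn
Clause 4: 1 positive lit(s) -> Horn
Clause 5: 2 positive lit(s) -> not Horn
Clause 6: 2 positive lit(s) -> not Horn
Clause 7: 3 positive lit(s) -> not Horn
Total Horn clauses = 3.

3


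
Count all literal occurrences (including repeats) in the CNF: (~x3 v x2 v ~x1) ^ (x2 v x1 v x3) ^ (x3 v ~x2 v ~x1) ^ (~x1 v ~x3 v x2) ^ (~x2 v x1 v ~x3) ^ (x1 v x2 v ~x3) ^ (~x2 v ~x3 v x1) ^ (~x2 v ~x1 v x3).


Clause lengths: 3, 3, 3, 3, 3, 3, 3, 3.
Sum = 3 + 3 + 3 + 3 + 3 + 3 + 3 + 3 = 24.

24


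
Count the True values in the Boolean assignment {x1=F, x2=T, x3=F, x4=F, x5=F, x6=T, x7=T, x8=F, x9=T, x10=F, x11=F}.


The weight is the number of variables assigned True.
True variables: x2, x6, x7, x9.
Weight = 4.

4


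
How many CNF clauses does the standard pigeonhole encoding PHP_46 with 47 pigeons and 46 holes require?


The PHP encoding has two parts:
1) At-least-one-hole clauses: 47 (one per pigeon, each with 46 literals).
2) At-most-one-pigeon-per-hole clauses: 46 holes * C(47,2) = 46 * 1081 = 49726.
Total clauses = 47 + 49726 = 49773.

49773


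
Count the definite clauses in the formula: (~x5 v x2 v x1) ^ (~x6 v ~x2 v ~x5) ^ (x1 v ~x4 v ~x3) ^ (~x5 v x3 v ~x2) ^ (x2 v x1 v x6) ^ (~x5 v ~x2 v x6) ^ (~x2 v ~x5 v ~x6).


A definite clause has exactly one positive literal.
Clause 1: 2 positive -> not definite
Clause 2: 0 positive -> not definite
Clause 3: 1 positive -> definite
Clause 4: 1 positive -> definite
Clause 5: 3 positive -> not definite
Clause 6: 1 positive -> definite
Clause 7: 0 positive -> not definite
Definite clause count = 3.

3


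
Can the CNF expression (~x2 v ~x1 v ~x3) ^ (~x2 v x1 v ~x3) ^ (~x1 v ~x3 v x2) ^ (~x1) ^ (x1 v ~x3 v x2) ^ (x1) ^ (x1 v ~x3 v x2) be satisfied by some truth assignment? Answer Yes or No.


Check all 8 possible truth assignments.
Number of satisfying assignments found: 0.
The formula is unsatisfiable.

No


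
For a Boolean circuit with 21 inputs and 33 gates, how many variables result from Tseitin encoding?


The Tseitin transformation introduces one auxiliary variable per gate.
Total variables = inputs + gates = 21 + 33 = 54.

54


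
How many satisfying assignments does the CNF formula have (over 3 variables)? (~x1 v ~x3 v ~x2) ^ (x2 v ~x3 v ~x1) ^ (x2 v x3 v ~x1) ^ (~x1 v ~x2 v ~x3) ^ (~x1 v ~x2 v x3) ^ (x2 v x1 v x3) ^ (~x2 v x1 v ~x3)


Enumerate all 8 truth assignments over 3 variables.
Test each against every clause.
Satisfying assignments found: 2.

2


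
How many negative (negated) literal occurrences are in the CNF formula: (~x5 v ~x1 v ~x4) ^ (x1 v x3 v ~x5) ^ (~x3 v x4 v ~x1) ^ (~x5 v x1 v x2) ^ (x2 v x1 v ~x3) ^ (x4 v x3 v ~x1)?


Scan each clause for negated literals.
Clause 1: 3 negative; Clause 2: 1 negative; Clause 3: 2 negative; Clause 4: 1 negative; Clause 5: 1 negative; Clause 6: 1 negative.
Total negative literal occurrences = 9.

9


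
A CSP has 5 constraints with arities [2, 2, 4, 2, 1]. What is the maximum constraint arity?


The arities are: 2, 2, 4, 2, 1.
Scan for the maximum value.
Maximum arity = 4.

4


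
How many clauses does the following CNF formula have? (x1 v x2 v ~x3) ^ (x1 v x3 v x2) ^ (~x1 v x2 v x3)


Each group enclosed in parentheses joined by ^ is one clause.
Counting the conjuncts: 3 clauses.

3


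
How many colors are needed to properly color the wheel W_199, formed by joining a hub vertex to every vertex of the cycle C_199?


W_199 consists of the cycle C_199 together with a hub vertex adjacent to every cycle vertex.
The cycle C_199 needs 3 colors (odd cycle -> 3).
The hub is adjacent to every cycle vertex, so it must receive a new color distinct from all of them.
Chromatic number = 3 + 1 = 4.

4


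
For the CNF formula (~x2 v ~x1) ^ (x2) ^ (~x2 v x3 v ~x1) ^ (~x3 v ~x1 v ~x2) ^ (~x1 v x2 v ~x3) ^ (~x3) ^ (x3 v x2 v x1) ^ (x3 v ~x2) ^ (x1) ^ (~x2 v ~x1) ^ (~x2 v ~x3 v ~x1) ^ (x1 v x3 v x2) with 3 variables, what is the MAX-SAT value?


Enumerate all 8 truth assignments.
For each, count how many of the 12 clauses are satisfied.
The formula is not fully satisfiable, so the maximum is below 12.
Maximum simultaneously satisfiable clauses = 11.

11


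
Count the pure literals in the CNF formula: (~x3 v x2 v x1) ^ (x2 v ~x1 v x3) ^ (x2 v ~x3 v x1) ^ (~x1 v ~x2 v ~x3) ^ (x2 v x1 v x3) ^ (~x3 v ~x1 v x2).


A pure literal appears in only one polarity across all clauses.
No pure literals found.
Count = 0.

0


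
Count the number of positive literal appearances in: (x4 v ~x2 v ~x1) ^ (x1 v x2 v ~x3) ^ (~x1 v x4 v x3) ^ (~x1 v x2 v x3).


Scan each clause for unnegated literals.
Clause 1: 1 positive; Clause 2: 2 positive; Clause 3: 2 positive; Clause 4: 2 positive.
Total positive literal occurrences = 7.

7


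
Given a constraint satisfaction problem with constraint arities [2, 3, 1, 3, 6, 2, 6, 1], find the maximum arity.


The arities are: 2, 3, 1, 3, 6, 2, 6, 1.
Scan for the maximum value.
Maximum arity = 6.

6


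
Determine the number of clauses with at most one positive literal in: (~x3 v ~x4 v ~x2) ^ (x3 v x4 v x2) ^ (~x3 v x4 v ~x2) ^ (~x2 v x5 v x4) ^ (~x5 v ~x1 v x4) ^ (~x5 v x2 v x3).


A Horn clause has at most one positive literal.
Clause 1: 0 positive lit(s) -> Horn
Clause 2: 3 positive lit(s) -> not Horn
Clause 3: 1 positive lit(s) -> Horn
Clause 4: 2 positive lit(s) -> not Horn
Clause 5: 1 positive lit(s) -> Horn
Clause 6: 2 positive lit(s) -> not Horn
Total Horn clauses = 3.

3


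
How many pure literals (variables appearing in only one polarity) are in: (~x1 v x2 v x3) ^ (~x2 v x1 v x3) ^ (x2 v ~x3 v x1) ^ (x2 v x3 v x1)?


A pure literal appears in only one polarity across all clauses.
No pure literals found.
Count = 0.

0


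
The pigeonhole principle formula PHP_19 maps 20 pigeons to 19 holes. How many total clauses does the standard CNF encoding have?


The PHP encoding has two parts:
1) At-least-one-hole clauses: 20 (one per pigeon, each with 19 literals).
2) At-most-one-pigeon-per-hole clauses: 19 holes * C(20,2) = 19 * 190 = 3610.
Total clauses = 20 + 3610 = 3630.

3630


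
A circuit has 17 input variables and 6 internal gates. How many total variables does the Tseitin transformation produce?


The Tseitin transformation introduces one auxiliary variable per gate.
Total variables = inputs + gates = 17 + 6 = 23.

23


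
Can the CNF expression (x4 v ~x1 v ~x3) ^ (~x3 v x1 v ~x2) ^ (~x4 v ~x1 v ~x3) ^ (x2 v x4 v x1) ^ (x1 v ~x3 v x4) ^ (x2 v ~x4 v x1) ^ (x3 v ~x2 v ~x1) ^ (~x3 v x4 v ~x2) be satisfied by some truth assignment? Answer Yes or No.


Check all 16 possible truth assignments.
Number of satisfying assignments found: 4.
The formula is satisfiable.

Yes


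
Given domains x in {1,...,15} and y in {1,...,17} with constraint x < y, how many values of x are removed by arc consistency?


For the constraint x < y, x needs a supporting value in y's domain.
x can be at most 16 (one less than y's maximum).
Valid x values from domain: 15 out of 15.
Pruned = 15 - 15 = 0.

0


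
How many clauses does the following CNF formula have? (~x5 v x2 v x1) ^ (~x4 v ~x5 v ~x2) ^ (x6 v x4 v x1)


Each group enclosed in parentheses joined by ^ is one clause.
Counting the conjuncts: 3 clauses.

3


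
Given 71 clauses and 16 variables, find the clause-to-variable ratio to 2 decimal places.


Clause-to-variable ratio = clauses / variables.
71 / 16 = 4.44.

4.44


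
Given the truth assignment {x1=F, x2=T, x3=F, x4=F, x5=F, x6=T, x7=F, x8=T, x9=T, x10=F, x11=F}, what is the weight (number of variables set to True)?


The weight is the number of variables assigned True.
True variables: x2, x6, x8, x9.
Weight = 4.

4


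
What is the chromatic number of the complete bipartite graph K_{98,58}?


K_{98,58} is bipartite by definition: the two parts are independent sets, with every edge crossing between them.
Color all vertices in one part with color 1 and all vertices in the other part with color 2.
Since the graph has at least one edge, one color does not suffice.
Chromatic number = 2.

2


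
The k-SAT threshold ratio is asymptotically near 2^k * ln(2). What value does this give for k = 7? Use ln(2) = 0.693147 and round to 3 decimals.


Using the asymptotic formula: threshold ~ 2^k * ln(2).
2^7 = 128.
128 * 0.693147 = 88.723.

88.723


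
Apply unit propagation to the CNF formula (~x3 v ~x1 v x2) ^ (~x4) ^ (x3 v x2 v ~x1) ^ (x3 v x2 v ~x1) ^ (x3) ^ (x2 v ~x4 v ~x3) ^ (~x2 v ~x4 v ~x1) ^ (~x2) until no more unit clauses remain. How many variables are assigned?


Unit propagation repeatedly assigns the literal in any unit clause, then simplifies.
Assignments in order: x4 = F, x3 = T, x2 = F, x1 = F.
No further unit clauses remain.
Total variables assigned = 4.

4


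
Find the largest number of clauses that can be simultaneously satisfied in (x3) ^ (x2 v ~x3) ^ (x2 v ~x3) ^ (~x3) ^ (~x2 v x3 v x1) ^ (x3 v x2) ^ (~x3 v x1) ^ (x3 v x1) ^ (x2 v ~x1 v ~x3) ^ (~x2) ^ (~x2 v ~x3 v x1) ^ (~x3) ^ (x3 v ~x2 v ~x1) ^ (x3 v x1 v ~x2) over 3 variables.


Enumerate all 8 truth assignments.
For each, count how many of the 14 clauses are satisfied.
The formula is not fully satisfiable, so the maximum is below 14.
Maximum simultaneously satisfiable clauses = 12.

12


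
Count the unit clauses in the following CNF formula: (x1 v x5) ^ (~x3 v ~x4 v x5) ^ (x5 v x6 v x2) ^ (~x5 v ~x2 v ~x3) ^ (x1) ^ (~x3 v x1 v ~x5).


A unit clause contains exactly one literal.
Unit clauses found: (x1).
Count = 1.

1


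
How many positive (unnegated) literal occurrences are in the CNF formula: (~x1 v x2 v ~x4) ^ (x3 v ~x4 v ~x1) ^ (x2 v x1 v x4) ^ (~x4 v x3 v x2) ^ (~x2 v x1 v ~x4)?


Scan each clause for unnegated literals.
Clause 1: 1 positive; Clause 2: 1 positive; Clause 3: 3 positive; Clause 4: 2 positive; Clause 5: 1 positive.
Total positive literal occurrences = 8.

8


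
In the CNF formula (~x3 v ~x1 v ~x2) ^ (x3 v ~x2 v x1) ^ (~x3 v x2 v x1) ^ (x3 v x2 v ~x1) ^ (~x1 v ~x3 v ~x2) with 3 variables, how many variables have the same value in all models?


Find all satisfying assignments: 4 model(s).
Check which variables have the same value in every model.
No variable is fixed across all models.
Backbone size = 0.

0


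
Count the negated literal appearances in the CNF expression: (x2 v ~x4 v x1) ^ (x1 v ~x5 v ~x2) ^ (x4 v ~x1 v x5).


Scan each clause for negated literals.
Clause 1: 1 negative; Clause 2: 2 negative; Clause 3: 1 negative.
Total negative literal occurrences = 4.

4


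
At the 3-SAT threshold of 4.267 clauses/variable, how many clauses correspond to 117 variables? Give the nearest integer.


The 3-SAT phase transition occurs at approximately 4.267 clauses per variable.
m = 4.267 * 117 = 499.239.
Rounded to nearest integer: 499.

499


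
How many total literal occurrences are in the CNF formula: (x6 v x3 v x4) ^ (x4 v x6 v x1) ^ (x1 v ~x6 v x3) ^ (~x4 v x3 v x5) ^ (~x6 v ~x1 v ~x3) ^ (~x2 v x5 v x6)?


Clause lengths: 3, 3, 3, 3, 3, 3.
Sum = 3 + 3 + 3 + 3 + 3 + 3 = 18.

18


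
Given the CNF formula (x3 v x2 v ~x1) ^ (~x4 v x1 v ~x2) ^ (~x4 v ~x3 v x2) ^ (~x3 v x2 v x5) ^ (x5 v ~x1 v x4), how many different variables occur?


Identify each distinct variable in the formula.
Variables found: x1, x2, x3, x4, x5.
Total distinct variables = 5.

5


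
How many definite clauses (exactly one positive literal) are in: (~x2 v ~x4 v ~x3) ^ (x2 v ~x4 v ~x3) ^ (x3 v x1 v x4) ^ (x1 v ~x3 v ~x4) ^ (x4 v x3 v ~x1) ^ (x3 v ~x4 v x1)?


A definite clause has exactly one positive literal.
Clause 1: 0 positive -> not definite
Clause 2: 1 positive -> definite
Clause 3: 3 positive -> not definite
Clause 4: 1 positive -> definite
Clause 5: 2 positive -> not definite
Clause 6: 2 positive -> not definite
Definite clause count = 2.

2


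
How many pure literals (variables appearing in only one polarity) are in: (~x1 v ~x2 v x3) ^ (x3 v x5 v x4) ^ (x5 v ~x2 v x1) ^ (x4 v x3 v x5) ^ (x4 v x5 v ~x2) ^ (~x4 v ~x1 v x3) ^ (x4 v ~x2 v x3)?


A pure literal appears in only one polarity across all clauses.
Pure literals: x2 (negative only), x3 (positive only), x5 (positive only).
Count = 3.

3


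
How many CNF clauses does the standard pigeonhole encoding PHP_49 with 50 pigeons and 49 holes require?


The PHP encoding has two parts:
1) At-least-one-hole clauses: 50 (one per pigeon, each with 49 literals).
2) At-most-one-pigeon-per-hole clauses: 49 holes * C(50,2) = 49 * 1225 = 60025.
Total clauses = 50 + 60025 = 60075.

60075


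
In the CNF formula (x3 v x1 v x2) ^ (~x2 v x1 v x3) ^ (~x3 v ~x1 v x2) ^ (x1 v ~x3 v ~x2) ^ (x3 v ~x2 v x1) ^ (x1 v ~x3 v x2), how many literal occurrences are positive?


Scan each clause for unnegated literals.
Clause 1: 3 positive; Clause 2: 2 positive; Clause 3: 1 positive; Clause 4: 1 positive; Clause 5: 2 positive; Clause 6: 2 positive.
Total positive literal occurrences = 11.

11


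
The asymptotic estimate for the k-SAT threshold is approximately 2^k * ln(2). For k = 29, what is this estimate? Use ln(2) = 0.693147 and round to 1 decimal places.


Using the asymptotic formula: threshold ~ 2^k * ln(2).
2^29 = 536870912.
536870912 * 0.693147 = 372130462.0.

372130462.0


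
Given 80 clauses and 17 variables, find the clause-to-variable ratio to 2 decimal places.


Clause-to-variable ratio = clauses / variables.
80 / 17 = 4.71.

4.71


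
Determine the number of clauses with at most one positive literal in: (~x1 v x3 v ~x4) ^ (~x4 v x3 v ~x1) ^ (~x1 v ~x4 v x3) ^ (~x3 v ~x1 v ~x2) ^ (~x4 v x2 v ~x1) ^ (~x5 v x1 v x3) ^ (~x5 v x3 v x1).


A Horn clause has at most one positive literal.
Clause 1: 1 positive lit(s) -> Horn
Clause 2: 1 positive lit(s) -> Horn
Clause 3: 1 positive lit(s) -> Horn
Clause 4: 0 positive lit(s) -> Horn
Clause 5: 1 positive lit(s) -> Horn
Clause 6: 2 positive lit(s) -> not Horn
Clause 7: 2 positive lit(s) -> not Horn
Total Horn clauses = 5.

5


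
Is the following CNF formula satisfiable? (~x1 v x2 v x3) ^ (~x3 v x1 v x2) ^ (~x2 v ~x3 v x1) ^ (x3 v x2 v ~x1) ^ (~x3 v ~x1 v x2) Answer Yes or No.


Check all 8 possible truth assignments.
Number of satisfying assignments found: 4.
The formula is satisfiable.

Yes


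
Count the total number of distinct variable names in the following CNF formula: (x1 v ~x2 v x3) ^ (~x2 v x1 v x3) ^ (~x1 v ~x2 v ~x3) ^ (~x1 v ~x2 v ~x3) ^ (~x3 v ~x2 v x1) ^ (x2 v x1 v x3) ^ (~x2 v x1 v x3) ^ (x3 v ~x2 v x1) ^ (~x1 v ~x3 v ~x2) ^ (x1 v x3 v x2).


Identify each distinct variable in the formula.
Variables found: x1, x2, x3.
Total distinct variables = 3.

3


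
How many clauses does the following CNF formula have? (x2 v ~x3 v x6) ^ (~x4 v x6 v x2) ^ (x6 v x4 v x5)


Each group enclosed in parentheses joined by ^ is one clause.
Counting the conjuncts: 3 clauses.

3


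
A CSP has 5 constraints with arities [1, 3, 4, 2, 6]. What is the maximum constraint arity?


The arities are: 1, 3, 4, 2, 6.
Scan for the maximum value.
Maximum arity = 6.

6


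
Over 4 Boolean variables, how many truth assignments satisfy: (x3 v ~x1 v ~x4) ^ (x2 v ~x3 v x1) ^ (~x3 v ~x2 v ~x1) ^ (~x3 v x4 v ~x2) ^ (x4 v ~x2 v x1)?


Enumerate all 16 truth assignments over 4 variables.
Test each against every clause.
Satisfying assignments found: 8.

8


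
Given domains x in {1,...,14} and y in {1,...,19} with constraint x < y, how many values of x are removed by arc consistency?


For the constraint x < y, x needs a supporting value in y's domain.
x can be at most 18 (one less than y's maximum).
Valid x values from domain: 14 out of 14.
Pruned = 14 - 14 = 0.

0


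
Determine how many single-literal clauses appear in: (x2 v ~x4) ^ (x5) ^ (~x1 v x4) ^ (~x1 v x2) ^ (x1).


A unit clause contains exactly one literal.
Unit clauses found: (x5), (x1).
Count = 2.

2


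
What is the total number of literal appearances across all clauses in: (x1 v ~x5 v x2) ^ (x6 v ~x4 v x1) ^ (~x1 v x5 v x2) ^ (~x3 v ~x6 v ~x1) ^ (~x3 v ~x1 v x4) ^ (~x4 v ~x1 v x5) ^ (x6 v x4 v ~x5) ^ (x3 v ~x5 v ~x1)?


Clause lengths: 3, 3, 3, 3, 3, 3, 3, 3.
Sum = 3 + 3 + 3 + 3 + 3 + 3 + 3 + 3 = 24.

24


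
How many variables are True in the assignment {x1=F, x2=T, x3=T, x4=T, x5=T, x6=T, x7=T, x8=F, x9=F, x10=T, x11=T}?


The weight is the number of variables assigned True.
True variables: x2, x3, x4, x5, x6, x7, x10, x11.
Weight = 8.

8


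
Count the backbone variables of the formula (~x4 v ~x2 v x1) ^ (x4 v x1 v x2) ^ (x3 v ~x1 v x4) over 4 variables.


Find all satisfying assignments: 10 model(s).
Check which variables have the same value in every model.
No variable is fixed across all models.
Backbone size = 0.

0


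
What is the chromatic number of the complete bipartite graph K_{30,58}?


K_{30,58} is bipartite by definition: the two parts are independent sets, with every edge crossing between them.
Color all vertices in one part with color 1 and all vertices in the other part with color 2.
Since the graph has at least one edge, one color does not suffice.
Chromatic number = 2.

2


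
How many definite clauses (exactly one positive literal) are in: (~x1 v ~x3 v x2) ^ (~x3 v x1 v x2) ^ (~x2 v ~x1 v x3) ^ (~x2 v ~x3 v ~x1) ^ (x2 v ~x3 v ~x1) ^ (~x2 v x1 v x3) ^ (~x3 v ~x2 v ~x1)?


A definite clause has exactly one positive literal.
Clause 1: 1 positive -> definite
Clause 2: 2 positive -> not definite
Clause 3: 1 positive -> definite
Clause 4: 0 positive -> not definite
Clause 5: 1 positive -> definite
Clause 6: 2 positive -> not definite
Clause 7: 0 positive -> not definite
Definite clause count = 3.

3


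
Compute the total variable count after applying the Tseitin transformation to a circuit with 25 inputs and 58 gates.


The Tseitin transformation introduces one auxiliary variable per gate.
Total variables = inputs + gates = 25 + 58 = 83.

83


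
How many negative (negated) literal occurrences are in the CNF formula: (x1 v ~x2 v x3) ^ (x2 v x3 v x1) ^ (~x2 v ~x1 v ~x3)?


Scan each clause for negated literals.
Clause 1: 1 negative; Clause 2: 0 negative; Clause 3: 3 negative.
Total negative literal occurrences = 4.

4


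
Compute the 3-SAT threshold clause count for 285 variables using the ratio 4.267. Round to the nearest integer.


The 3-SAT phase transition occurs at approximately 4.267 clauses per variable.
m = 4.267 * 285 = 1216.095.
Rounded to nearest integer: 1216.

1216


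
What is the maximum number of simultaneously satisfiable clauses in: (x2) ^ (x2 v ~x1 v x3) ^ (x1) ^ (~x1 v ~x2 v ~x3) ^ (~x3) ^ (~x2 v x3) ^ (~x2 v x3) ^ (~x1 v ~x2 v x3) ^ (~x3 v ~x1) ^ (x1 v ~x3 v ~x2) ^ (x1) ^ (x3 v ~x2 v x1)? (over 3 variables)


Enumerate all 8 truth assignments.
For each, count how many of the 12 clauses are satisfied.
The formula is not fully satisfiable, so the maximum is below 12.
Maximum simultaneously satisfiable clauses = 10.

10


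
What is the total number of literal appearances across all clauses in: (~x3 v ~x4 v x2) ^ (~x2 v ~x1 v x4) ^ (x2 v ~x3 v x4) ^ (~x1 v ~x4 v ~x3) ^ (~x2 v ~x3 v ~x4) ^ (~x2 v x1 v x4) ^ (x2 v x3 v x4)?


Clause lengths: 3, 3, 3, 3, 3, 3, 3.
Sum = 3 + 3 + 3 + 3 + 3 + 3 + 3 = 21.

21


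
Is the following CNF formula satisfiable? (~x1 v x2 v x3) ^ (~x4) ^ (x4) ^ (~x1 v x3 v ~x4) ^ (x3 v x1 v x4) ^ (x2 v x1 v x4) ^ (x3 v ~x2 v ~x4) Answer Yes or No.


Check all 16 possible truth assignments.
Number of satisfying assignments found: 0.
The formula is unsatisfiable.

No


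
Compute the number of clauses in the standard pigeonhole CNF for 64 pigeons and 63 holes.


The PHP encoding has two parts:
1) At-least-one-hole clauses: 64 (one per pigeon, each with 63 literals).
2) At-most-one-pigeon-per-hole clauses: 63 holes * C(64,2) = 63 * 2016 = 127008.
Total clauses = 64 + 127008 = 127072.

127072


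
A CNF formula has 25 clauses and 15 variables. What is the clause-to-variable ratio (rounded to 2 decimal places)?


Clause-to-variable ratio = clauses / variables.
25 / 15 = 1.67.

1.67


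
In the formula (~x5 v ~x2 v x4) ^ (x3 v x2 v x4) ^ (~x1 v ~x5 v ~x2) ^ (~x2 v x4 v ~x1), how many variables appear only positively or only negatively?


A pure literal appears in only one polarity across all clauses.
Pure literals: x1 (negative only), x3 (positive only), x4 (positive only), x5 (negative only).
Count = 4.

4


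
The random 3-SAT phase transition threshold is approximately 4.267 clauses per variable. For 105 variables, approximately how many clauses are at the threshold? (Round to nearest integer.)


The 3-SAT phase transition occurs at approximately 4.267 clauses per variable.
m = 4.267 * 105 = 448.035.
Rounded to nearest integer: 448.

448


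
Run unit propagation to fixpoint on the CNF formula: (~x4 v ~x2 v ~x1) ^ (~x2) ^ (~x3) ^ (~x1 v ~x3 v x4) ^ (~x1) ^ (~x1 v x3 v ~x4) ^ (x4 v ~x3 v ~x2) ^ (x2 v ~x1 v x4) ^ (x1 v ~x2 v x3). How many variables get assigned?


Unit propagation repeatedly assigns the literal in any unit clause, then simplifies.
Assignments in order: x2 = F, x3 = F, x1 = F.
No further unit clauses remain.
Total variables assigned = 3.

3


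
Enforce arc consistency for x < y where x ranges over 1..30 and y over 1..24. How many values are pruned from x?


For the constraint x < y, x needs a supporting value in y's domain.
x can be at most 23 (one less than y's maximum).
Valid x values from domain: 23 out of 30.
Pruned = 30 - 23 = 7.

7


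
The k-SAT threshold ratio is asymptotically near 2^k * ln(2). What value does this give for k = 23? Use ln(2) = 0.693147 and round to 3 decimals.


Using the asymptotic formula: threshold ~ 2^k * ln(2).
2^23 = 8388608.
8388608 * 0.693147 = 5814538.469.

5814538.469


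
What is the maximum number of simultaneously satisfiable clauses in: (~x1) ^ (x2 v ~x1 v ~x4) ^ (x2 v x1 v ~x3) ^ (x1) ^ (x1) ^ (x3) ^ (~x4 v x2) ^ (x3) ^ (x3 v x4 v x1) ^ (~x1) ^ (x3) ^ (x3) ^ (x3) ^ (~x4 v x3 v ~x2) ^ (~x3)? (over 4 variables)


Enumerate all 16 truth assignments.
For each, count how many of the 15 clauses are satisfied.
The formula is not fully satisfiable, so the maximum is below 15.
Maximum simultaneously satisfiable clauses = 12.

12


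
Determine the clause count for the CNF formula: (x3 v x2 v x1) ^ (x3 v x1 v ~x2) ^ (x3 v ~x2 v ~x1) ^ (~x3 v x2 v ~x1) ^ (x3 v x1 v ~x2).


Each group enclosed in parentheses joined by ^ is one clause.
Counting the conjuncts: 5 clauses.

5


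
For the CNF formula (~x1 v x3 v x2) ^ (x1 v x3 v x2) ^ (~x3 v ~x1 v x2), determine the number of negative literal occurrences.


Scan each clause for negated literals.
Clause 1: 1 negative; Clause 2: 0 negative; Clause 3: 2 negative.
Total negative literal occurrences = 3.

3


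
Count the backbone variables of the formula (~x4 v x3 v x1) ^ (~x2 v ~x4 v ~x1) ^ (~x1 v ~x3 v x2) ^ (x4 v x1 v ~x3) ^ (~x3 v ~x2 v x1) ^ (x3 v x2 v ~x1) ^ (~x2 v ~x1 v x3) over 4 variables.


Find all satisfying assignments: 4 model(s).
Check which variables have the same value in every model.
No variable is fixed across all models.
Backbone size = 0.

0


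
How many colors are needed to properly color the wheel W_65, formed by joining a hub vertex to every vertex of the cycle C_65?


W_65 consists of the cycle C_65 together with a hub vertex adjacent to every cycle vertex.
The cycle C_65 needs 3 colors (odd cycle -> 3).
The hub is adjacent to every cycle vertex, so it must receive a new color distinct from all of them.
Chromatic number = 3 + 1 = 4.

4


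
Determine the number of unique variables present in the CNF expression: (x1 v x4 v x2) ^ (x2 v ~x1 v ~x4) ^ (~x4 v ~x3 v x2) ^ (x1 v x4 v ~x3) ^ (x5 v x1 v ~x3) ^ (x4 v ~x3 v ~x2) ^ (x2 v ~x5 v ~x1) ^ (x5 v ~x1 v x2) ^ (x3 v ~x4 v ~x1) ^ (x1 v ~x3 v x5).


Identify each distinct variable in the formula.
Variables found: x1, x2, x3, x4, x5.
Total distinct variables = 5.

5


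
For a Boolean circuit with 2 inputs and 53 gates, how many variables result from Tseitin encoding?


The Tseitin transformation introduces one auxiliary variable per gate.
Total variables = inputs + gates = 2 + 53 = 55.

55


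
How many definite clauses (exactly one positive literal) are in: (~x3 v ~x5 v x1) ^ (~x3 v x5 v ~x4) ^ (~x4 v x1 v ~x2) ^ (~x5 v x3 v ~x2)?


A definite clause has exactly one positive literal.
Clause 1: 1 positive -> definite
Clause 2: 1 positive -> definite
Clause 3: 1 positive -> definite
Clause 4: 1 positive -> definite
Definite clause count = 4.

4


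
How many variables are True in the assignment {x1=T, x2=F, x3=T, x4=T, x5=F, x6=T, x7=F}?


The weight is the number of variables assigned True.
True variables: x1, x3, x4, x6.
Weight = 4.

4


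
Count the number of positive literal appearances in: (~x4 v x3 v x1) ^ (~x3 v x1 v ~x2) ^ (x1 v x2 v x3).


Scan each clause for unnegated literals.
Clause 1: 2 positive; Clause 2: 1 positive; Clause 3: 3 positive.
Total positive literal occurrences = 6.

6


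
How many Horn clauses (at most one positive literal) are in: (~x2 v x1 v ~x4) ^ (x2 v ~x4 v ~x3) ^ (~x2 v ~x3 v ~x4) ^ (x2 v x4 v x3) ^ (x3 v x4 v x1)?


A Horn clause has at most one positive literal.
Clause 1: 1 positive lit(s) -> Horn
Clause 2: 1 positive lit(s) -> Horn
Clause 3: 0 positive lit(s) -> Horn
Clause 4: 3 positive lit(s) -> not Horn
Clause 5: 3 positive lit(s) -> not Horn
Total Horn clauses = 3.

3


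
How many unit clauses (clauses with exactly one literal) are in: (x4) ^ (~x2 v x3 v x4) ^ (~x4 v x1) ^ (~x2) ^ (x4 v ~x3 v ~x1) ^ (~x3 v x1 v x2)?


A unit clause contains exactly one literal.
Unit clauses found: (x4), (~x2).
Count = 2.

2


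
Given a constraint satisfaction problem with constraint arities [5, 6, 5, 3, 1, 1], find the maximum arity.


The arities are: 5, 6, 5, 3, 1, 1.
Scan for the maximum value.
Maximum arity = 6.

6


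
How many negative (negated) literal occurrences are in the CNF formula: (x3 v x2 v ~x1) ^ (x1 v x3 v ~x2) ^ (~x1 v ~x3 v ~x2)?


Scan each clause for negated literals.
Clause 1: 1 negative; Clause 2: 1 negative; Clause 3: 3 negative.
Total negative literal occurrences = 5.

5


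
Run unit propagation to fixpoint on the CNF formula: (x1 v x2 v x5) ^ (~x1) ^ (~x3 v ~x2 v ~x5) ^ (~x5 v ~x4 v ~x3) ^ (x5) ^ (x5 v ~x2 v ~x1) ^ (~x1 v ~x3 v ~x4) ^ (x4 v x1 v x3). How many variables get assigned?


Unit propagation repeatedly assigns the literal in any unit clause, then simplifies.
Assignments in order: x1 = F, x5 = T.
No further unit clauses remain.
Total variables assigned = 2.

2


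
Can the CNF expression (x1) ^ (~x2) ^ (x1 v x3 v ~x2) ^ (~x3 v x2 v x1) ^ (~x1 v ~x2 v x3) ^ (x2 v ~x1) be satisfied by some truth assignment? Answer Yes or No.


Check all 8 possible truth assignments.
Number of satisfying assignments found: 0.
The formula is unsatisfiable.

No


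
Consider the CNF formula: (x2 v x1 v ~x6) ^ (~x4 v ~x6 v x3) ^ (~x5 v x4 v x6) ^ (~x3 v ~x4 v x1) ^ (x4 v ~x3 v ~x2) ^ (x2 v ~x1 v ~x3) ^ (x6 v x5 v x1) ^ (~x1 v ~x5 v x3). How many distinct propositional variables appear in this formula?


Identify each distinct variable in the formula.
Variables found: x1, x2, x3, x4, x5, x6.
Total distinct variables = 6.

6


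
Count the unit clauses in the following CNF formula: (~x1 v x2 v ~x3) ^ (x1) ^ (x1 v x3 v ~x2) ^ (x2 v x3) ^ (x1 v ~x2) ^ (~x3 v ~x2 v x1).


A unit clause contains exactly one literal.
Unit clauses found: (x1).
Count = 1.

1


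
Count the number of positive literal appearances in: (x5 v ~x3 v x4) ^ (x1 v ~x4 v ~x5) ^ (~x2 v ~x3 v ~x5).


Scan each clause for unnegated literals.
Clause 1: 2 positive; Clause 2: 1 positive; Clause 3: 0 positive.
Total positive literal occurrences = 3.

3


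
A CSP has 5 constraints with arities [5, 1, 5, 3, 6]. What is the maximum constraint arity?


The arities are: 5, 1, 5, 3, 6.
Scan for the maximum value.
Maximum arity = 6.

6


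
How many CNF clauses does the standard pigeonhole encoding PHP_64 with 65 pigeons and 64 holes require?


The PHP encoding has two parts:
1) At-least-one-hole clauses: 65 (one per pigeon, each with 64 literals).
2) At-most-one-pigeon-per-hole clauses: 64 holes * C(65,2) = 64 * 2080 = 133120.
Total clauses = 65 + 133120 = 133185.

133185


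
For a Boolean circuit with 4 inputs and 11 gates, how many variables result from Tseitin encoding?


The Tseitin transformation introduces one auxiliary variable per gate.
Total variables = inputs + gates = 4 + 11 = 15.

15


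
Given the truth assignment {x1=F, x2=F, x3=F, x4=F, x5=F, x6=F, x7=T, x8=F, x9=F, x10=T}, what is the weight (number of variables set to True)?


The weight is the number of variables assigned True.
True variables: x7, x10.
Weight = 2.

2


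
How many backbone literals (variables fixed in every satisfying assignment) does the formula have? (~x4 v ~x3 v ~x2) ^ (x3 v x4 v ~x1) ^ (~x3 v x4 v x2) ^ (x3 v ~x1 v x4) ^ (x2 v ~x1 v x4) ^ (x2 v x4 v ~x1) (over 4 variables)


Find all satisfying assignments: 10 model(s).
Check which variables have the same value in every model.
No variable is fixed across all models.
Backbone size = 0.

0


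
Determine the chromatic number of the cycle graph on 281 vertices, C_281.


An odd cycle cannot be 2-colored: alternating two colors around the cycle returns to the start with a conflict.
Since 281 is odd, three colors are required (and three suffice).
Chromatic number = 3.

3


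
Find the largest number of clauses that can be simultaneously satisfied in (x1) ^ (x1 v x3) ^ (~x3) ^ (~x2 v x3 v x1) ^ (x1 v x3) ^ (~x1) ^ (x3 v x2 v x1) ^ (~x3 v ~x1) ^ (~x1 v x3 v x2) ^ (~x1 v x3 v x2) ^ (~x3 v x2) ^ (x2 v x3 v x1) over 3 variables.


Enumerate all 8 truth assignments.
For each, count how many of the 12 clauses are satisfied.
The formula is not fully satisfiable, so the maximum is below 12.
Maximum simultaneously satisfiable clauses = 11.

11


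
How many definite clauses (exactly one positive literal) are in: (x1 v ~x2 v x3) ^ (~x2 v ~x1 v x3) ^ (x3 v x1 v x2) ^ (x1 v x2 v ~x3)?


A definite clause has exactly one positive literal.
Clause 1: 2 positive -> not definite
Clause 2: 1 positive -> definite
Clause 3: 3 positive -> not definite
Clause 4: 2 positive -> not definite
Definite clause count = 1.

1


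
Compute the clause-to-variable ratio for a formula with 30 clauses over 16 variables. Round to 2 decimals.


Clause-to-variable ratio = clauses / variables.
30 / 16 = 1.88.

1.88


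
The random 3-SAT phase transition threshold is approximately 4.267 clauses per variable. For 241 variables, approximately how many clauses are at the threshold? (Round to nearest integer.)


The 3-SAT phase transition occurs at approximately 4.267 clauses per variable.
m = 4.267 * 241 = 1028.347.
Rounded to nearest integer: 1028.

1028


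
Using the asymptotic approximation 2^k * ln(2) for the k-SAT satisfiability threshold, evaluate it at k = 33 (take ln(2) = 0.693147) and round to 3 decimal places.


Using the asymptotic formula: threshold ~ 2^k * ln(2).
2^33 = 8589934592.
8589934592 * 0.693147 = 5954087392.641.

5954087392.641


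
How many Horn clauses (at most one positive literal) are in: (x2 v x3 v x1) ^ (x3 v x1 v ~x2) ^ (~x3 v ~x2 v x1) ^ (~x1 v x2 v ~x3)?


A Horn clause has at most one positive literal.
Clause 1: 3 positive lit(s) -> not Horn
Clause 2: 2 positive lit(s) -> not Horn
Clause 3: 1 positive lit(s) -> Horn
Clause 4: 1 positive lit(s) -> Horn
Total Horn clauses = 2.

2


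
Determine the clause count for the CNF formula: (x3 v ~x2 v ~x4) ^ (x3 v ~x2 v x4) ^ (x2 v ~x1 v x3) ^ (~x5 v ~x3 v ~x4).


Each group enclosed in parentheses joined by ^ is one clause.
Counting the conjuncts: 4 clauses.

4


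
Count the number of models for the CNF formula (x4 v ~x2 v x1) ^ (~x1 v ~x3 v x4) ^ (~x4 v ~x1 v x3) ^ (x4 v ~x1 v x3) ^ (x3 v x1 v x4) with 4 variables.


Enumerate all 16 truth assignments over 4 variables.
Test each against every clause.
Satisfying assignments found: 7.

7


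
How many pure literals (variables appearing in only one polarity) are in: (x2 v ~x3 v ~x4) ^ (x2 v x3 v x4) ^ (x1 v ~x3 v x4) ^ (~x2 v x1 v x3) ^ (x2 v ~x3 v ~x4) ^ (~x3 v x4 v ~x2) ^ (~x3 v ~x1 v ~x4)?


A pure literal appears in only one polarity across all clauses.
No pure literals found.
Count = 0.

0


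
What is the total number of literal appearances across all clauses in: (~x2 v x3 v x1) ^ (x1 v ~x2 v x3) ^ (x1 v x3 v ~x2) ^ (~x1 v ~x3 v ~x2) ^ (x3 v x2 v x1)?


Clause lengths: 3, 3, 3, 3, 3.
Sum = 3 + 3 + 3 + 3 + 3 = 15.

15


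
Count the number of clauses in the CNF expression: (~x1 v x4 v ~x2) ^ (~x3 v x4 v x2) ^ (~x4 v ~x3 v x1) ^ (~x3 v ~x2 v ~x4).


Each group enclosed in parentheses joined by ^ is one clause.
Counting the conjuncts: 4 clauses.

4


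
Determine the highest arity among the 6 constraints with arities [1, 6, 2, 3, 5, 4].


The arities are: 1, 6, 2, 3, 5, 4.
Scan for the maximum value.
Maximum arity = 6.

6


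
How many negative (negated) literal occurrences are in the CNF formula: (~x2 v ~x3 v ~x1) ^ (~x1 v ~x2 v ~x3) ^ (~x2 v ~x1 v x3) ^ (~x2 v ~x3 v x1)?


Scan each clause for negated literals.
Clause 1: 3 negative; Clause 2: 3 negative; Clause 3: 2 negative; Clause 4: 2 negative.
Total negative literal occurrences = 10.

10
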